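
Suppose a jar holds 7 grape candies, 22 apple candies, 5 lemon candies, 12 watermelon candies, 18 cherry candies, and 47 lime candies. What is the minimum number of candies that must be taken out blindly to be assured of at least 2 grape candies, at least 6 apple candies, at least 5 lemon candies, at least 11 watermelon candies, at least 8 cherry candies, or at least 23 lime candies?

50

The worst case stops just short of every target: 1 grape, 5 apple, 4 lemon, 10 watermelon, 7 cherry, 22 lime — 1 + 5 + 4 + 10 + 7 + 22 = 49 candies.
One more candy must push some flavor to its target, so 49 + 1 = 50.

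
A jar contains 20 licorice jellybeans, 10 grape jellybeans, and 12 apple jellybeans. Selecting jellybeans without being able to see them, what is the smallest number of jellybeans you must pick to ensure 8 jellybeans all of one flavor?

22

The worst case takes 7 jellybeans of each flavor without reaching 8 of any: 3 × 7 = 21.
The next jellybean must bring some flavor to 8, so 21 + 1 = 22.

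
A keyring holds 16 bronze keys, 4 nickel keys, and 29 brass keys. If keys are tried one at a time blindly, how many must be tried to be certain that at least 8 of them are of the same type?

19

In the worst case we take at most 7 of each type, but all 4 nickel (fewer than 7), giving 7 + 4 + 7 = 18.
One more key then forces some type to 8, so 18 + 1 = 19.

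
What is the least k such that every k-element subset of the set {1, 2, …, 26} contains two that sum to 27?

Partition {1, …, 26} into 13 pairs: {1,26}, {2,25}, …, {13,14}.
Choosing 13 integers — say the integers 1 through 13 — takes one from each pair and avoids the property.
Choosing 14 forces two into the same pair by pigeonhole, and those sum to 27. So 14.

14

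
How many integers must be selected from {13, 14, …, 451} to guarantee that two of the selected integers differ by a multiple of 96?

97

Group the integers by remainder mod 96; there are 96 residue classes, each nonempty in this range.
Choosing one from each class (96 integers) avoids any shared remainder.
One more choice must repeat a class, so two differ by a multiple of 96. Hence 96 + 1 = 97.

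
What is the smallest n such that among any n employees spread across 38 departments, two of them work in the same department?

There are 38 departments acting as pigeonholes.
With 38 employees we could place one in each, avoiding any repeat.
One more forces some class to hold 2, so 38 + 1 = 39.

39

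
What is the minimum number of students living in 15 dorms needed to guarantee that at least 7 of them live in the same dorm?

91

There are 15 dorms acting as pigeonholes.
With 15 × 6 = 90 students we could place exactly 6 in each, with no class reaching 7.
One more forces some class to hold 7, so 90 + 1 = 91.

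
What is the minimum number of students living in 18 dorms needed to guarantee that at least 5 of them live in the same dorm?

73

There are 18 dorms acting as pigeonholes.
With 18 × 4 = 72 students we could place exactly 4 in each, with no class reaching 5.
One more forces some class to hold 5, so 72 + 1 = 73.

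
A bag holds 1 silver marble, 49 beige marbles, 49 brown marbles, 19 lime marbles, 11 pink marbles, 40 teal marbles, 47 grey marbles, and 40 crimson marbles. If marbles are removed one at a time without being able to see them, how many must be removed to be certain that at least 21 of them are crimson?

237

The worst case draws every non-crimson marble first: 1 + 49 + 49 + 19 + 11 + 40 + 47 = 216.
The next 21 draws are then forced to be crimson, giving 216 + 21 = 237.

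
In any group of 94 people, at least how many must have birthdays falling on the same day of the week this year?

There are 7 days of the week, which serve as the pigeonholes.
If each of the 7 days of the week held at most 13, the total would be at most 7 × 13 = 91 < 94, a contradiction.
So at least one holds ⌈94/7⌉ = 14.

14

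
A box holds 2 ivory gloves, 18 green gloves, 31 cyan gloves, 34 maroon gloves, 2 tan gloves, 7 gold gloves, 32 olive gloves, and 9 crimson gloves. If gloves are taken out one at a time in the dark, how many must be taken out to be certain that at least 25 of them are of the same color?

In the worst case we take at most 24 of each color, but all 2 ivory, all 18 green, all 2 tan, all 7 gold, and all 9 crimson (fewer than 24), giving 2 + 18 + 24 + 24 + 2 + 7 + 24 + 9 = 110.
One more glove then forces some color to 25, so 110 + 1 = 111.

111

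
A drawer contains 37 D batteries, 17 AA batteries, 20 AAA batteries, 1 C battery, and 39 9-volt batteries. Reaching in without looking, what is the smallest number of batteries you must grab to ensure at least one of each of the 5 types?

114

The hardest type to obtain is C: we could draw every other battery first — 114 − 1 = 113 batteries — without a single C one.
The next draw must be C, so 113 + 1 = 114.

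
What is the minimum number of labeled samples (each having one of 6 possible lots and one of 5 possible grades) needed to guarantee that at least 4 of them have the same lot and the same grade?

91

There are 6 × 5 = 30 (lot, grade) combinations acting as pigeonholes.
With 30 × 3 = 90 labeled samples we could place exactly 3 in each, with no (lot, grade) pair reaching 4.
One more forces some (lot, grade) pair to hold 4, so 90 + 1 = 91.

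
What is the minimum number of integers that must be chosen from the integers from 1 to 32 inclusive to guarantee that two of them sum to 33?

17

Partition {1, …, 32} into 16 pairs: {1,32}, {2,31}, …, {16,17}.
Choosing 16 integers — say the integers 1 through 16 — takes one from each pair and avoids the property.
Choosing 17 forces two into the same pair by pigeonhole, and those sum to 33. So 17.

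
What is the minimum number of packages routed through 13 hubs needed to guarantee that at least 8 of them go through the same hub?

There are 13 hubs acting as pigeonholes.
With 13 × 7 = 91 packages we could place exactly 7 in each, with no class reaching 8.
One more forces some class to hold 8, so 91 + 1 = 92.

92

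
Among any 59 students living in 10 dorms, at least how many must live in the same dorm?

The 59 students fall into 10 dorms.
If each of the 10 dorms held at most 5, the total would be at most 10 × 5 = 50 < 59, a contradiction.
So at least one holds ⌈59/10⌉ = 6.

6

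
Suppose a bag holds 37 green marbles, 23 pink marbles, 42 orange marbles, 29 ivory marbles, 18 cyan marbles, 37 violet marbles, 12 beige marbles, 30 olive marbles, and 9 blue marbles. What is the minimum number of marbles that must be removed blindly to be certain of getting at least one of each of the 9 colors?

The hardest color to obtain is blue: we could draw every other marble first — 237 − 9 = 228 marbles — without a single blue one.
The next draw must be blue, so 228 + 1 = 229.

229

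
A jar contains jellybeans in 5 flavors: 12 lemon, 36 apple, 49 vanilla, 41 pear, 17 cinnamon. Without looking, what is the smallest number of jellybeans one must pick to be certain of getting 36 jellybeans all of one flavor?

135

Treat the 5 flavors as pigeonholes.
In the worst case we take at most 35 of each flavor, but all 12 lemon and all 17 cinnamon (fewer than 35), giving 12 + 35 + 35 + 35 + 17 = 134.
One more jellybean then forces some flavor to 36, so 134 + 1 = 135.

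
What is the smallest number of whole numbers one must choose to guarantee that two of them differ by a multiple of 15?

Two integers differ by a multiple of 15 exactly when they share a remainder mod 15.
There are 15 residue classes mod 15, so 15 integers can all lie in distinct classes.
One more integer must repeat a residue, giving a difference divisible by 15. So n = 15 + 1 = 16.

16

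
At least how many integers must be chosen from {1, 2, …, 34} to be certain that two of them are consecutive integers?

Partition {1, …, 34} into 17 pairs: {1,2}, {3,4}, …, {33,34}.
Choosing 17 integers — say the 17 even numbers 2, 4, …, 34 — takes one from each pair and avoids the property.
Choosing 18 forces two into the same pair by pigeonhole, and those are consecutive. So 18.

18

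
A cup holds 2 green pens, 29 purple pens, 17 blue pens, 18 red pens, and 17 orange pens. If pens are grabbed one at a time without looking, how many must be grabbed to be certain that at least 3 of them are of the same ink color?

The worst case takes 2 pens of each ink color without reaching 3 of any: 5 × 2 = 10.
The next pen must bring some ink color to 3, so 10 + 1 = 11.

11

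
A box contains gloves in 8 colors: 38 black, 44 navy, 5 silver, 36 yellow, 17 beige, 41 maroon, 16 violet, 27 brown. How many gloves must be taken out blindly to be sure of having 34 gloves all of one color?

Treat the 8 colors as pigeonholes.
In the worst case we take at most 33 of each color, but all 5 silver, all 17 beige, all 16 violet, and all 27 brown (fewer than 33), giving 33 + 33 + 5 + 33 + 17 + 33 + 16 + 27 = 197.
One more glove then forces some color to 34, so 197 + 1 = 198.

198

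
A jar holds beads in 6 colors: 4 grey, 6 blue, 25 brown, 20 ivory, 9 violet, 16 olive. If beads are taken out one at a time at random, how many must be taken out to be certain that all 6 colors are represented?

The hardest color to obtain is grey: we could draw every other bead first — 80 − 4 = 76 beads — without a single grey one.
The next draw must be grey, so 76 + 1 = 77.

77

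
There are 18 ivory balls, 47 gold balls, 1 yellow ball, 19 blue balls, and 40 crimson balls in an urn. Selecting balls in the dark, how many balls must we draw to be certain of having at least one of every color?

125

The hardest color to obtain is yellow: we could draw every other ball first — 125 − 1 = 124 balls — without a single yellow one.
The next draw must be yellow, so 124 + 1 = 125.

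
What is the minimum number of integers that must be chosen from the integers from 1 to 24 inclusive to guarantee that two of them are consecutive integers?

Partition {1, …, 24} into 12 pairs: {1,2}, {3,4}, …, {23,24}.
Choosing 12 integers — say the 12 even numbers 2, 4, …, 24 — takes one from each pair and avoids the property.
Choosing 13 forces two into the same pair by pigeonhole, and those are consecutive. So 13.

13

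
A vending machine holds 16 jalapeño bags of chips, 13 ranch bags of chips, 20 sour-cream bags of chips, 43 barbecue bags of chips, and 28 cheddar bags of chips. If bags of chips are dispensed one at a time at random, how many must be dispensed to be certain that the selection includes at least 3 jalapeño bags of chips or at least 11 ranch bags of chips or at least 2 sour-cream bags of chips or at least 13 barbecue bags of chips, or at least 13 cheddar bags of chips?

38

The worst case stops just short of every target: 2 jalapeño, 10 ranch, 1 sour-cream, 12 barbecue, 12 cheddar — 2 + 10 + 1 + 12 + 12 = 37 bags of chips.
One more bag of chips must push some flavor to its target, so 37 + 1 = 38.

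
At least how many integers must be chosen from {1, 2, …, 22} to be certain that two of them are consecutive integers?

Partition {1, …, 22} into 11 pairs: {1,2}, {3,4}, …, {21,22}.
Choosing 11 integers — say the 11 even numbers 2, 4, …, 22 — takes one from each pair and avoids the property.
Choosing 12 forces two into the same pair by pigeonhole, and those are consecutive. So 12.

12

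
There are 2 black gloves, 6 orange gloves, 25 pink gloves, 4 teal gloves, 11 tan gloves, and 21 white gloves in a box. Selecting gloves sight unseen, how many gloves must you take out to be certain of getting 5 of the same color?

Treat the 6 colors as pigeonholes.
In the worst case we take at most 4 of each color, but all 2 black (fewer than 4), giving 2 + 4 + 4 + 4 + 4 + 4 = 22.
One more glove then forces some color to 5, so 22 + 1 = 23.

23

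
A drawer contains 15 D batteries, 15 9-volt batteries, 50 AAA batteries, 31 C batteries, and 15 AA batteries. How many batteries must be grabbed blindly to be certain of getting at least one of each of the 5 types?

112

The hardest type to obtain is D: we could draw every other battery first — 126 − 15 = 111 batteries — without a single D one.
The next draw must be D, so 111 + 1 = 112.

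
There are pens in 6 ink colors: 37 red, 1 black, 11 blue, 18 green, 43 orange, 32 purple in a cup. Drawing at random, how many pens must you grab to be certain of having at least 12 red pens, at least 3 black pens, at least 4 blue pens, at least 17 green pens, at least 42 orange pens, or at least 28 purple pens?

The worst case stops just short of every target: 11 red, all 1 black, 3 blue, 16 green, 41 orange, 27 purple — 11 + 1 + 3 + 16 + 41 + 27 = 99 pens.
One more pen must push some ink color to its target, so 99 + 1 = 100.

100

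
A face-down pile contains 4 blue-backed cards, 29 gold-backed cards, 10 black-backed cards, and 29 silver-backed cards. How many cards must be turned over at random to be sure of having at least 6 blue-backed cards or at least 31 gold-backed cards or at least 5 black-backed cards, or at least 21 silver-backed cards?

The worst case stops just short of every target: all 4 blue-backed, all 29 gold-backed, 4 black-backed, 20 silver-backed — 4 + 29 + 4 + 20 = 57 cards.
One more card must push some back color to its target, so 57 + 1 = 58.

58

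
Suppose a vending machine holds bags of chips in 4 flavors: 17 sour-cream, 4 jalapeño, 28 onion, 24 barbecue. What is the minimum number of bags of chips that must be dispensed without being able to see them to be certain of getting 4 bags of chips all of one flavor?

The worst case takes 3 bags of chips of each flavor without reaching 4 of any: 4 × 3 = 12.
The next bag of chips must bring some flavor to 4, so 12 + 1 = 13.

13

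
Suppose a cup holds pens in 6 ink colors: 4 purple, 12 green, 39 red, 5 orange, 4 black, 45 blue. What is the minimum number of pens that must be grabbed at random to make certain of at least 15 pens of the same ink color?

Treat the 6 ink colors as pigeonholes.
In the worst case we take at most 14 of each ink color, but all 4 purple, all 12 green, all 5 orange, and all 4 black (fewer than 14), giving 4 + 12 + 14 + 5 + 4 + 14 = 53.
One more pen then forces some ink color to 15, so 53 + 1 = 54.

54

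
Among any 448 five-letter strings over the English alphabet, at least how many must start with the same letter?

18

The 448 five-letter strings over the English alphabet fall into 26 possible first letters.
If each of the 26 possible first letters held at most 17, the total would be at most 26 × 17 = 442 < 448, a contradiction.
So at least one holds ⌈448/26⌉ = 18.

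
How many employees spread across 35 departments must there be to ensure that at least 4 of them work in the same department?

There are 35 departments acting as pigeonholes.
With 35 × 3 = 105 employees we could place exactly 3 in each, with no class reaching 4.
One more forces some class to hold 4, so 105 + 1 = 106.

106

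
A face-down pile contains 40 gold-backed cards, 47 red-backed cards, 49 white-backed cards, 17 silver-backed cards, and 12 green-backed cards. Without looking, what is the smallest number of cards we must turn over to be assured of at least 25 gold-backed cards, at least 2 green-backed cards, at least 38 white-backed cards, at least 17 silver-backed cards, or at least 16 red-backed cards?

94

The worst case stops just short of every target: 24 gold-backed, 15 red-backed, 37 white-backed, 16 silver-backed, 1 green-backed — 24 + 15 + 37 + 16 + 1 = 93 cards.
One more card must push some back color to its target, so 93 + 1 = 94.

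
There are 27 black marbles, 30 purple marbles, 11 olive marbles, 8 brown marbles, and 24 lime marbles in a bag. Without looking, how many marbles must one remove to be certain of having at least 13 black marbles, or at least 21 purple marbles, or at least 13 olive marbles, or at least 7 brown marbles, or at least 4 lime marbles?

53

The worst case stops just short of every target: 12 black, 20 purple, all 11 olive, 6 brown, 3 lime — 12 + 20 + 11 + 6 + 3 = 52 marbles.
One more marble must push some color to its target, so 52 + 1 = 53.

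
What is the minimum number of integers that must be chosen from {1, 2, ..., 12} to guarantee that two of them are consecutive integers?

7

Partition {1, …, 12} into 6 pairs: {1,2}, {3,4}, …, {11,12}.
Choosing 6 integers — say the 6 even numbers 2, 4, …, 12 — takes one from each pair and avoids the property.
Choosing 7 forces two into the same pair by pigeonhole, and those are consecutive. So 7.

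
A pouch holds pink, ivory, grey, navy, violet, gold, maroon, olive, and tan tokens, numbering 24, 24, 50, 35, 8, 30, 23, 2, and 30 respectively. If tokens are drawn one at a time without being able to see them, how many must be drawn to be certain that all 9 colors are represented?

225

The hardest color to obtain is olive: we could draw every other token first — 226 − 2 = 224 tokens — without a single olive one.
The next draw must be olive, so 224 + 1 = 225.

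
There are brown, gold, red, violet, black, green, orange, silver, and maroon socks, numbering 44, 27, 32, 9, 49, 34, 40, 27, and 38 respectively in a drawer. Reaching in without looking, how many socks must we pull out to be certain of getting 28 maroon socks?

290

To avoid maroon socks as long as possible, exhaust the other 8 colors first.
The worst case draws every non-maroon sock first: 44 + 27 + 32 + 9 + 49 + 34 + 40 + 27 = 262.
The next 28 draws are then forced to be maroon, giving 262 + 28 = 290.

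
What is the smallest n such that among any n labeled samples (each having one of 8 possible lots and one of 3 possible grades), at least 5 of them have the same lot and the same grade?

97

There are 8 × 3 = 24 (lot, grade) combinations acting as pigeonholes.
With 24 × 4 = 96 labeled samples we could place exactly 4 in each, with no (lot, grade) pair reaching 5.
One more forces some (lot, grade) pair to hold 5, so 96 + 1 = 97.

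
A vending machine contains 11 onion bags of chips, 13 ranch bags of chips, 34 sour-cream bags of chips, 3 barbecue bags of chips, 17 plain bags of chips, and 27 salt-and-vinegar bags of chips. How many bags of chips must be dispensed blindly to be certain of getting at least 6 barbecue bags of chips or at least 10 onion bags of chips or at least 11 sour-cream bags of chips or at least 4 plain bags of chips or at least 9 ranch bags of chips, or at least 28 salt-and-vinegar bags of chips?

61

Each of the 6 flavors has its own threshold; avoid all of them simultaneously.
The worst case stops just short of every target: 9 onion, 8 ranch, 10 sour-cream, all 3 barbecue, 3 plain, 27 salt-and-vinegar — 9 + 8 + 10 + 3 + 3 + 27 = 60 bags of chips.
One more bag of chips must push some flavor to its target, so 60 + 1 = 61.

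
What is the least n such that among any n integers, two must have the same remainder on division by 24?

25

Two integers differ by a multiple of 24 exactly when they share a remainder mod 24.
There are 24 residue classes mod 24, so 24 integers can all lie in distinct classes.
One more integer must repeat a residue, giving a difference divisible by 24. So n = 24 + 1 = 25.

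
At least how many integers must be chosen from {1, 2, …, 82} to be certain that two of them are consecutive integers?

Partition {1, …, 82} into 41 pairs: {1,2}, {3,4}, …, {81,82}.
Choosing 41 integers — say the 41 even numbers 2, 4, …, 82 — takes one from each pair and avoids the property.
Choosing 42 forces two into the same pair by pigeonhole, and those are consecutive. So 42.

42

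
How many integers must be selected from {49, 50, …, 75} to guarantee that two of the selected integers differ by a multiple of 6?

7

Group the integers by remainder mod 6; there are 6 residue classes, each nonempty in this range.
Choosing one from each class (6 integers) avoids any shared remainder.
One more choice must repeat a class, so two differ by a multiple of 6. Hence 6 + 1 = 7.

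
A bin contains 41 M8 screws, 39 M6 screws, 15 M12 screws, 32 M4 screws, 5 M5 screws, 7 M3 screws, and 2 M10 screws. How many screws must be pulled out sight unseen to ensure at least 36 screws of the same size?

132

In the worst case we take at most 35 of each size, but all 15 M12, all 32 M4, all 5 M5, all 7 M3, and all 2 M10 (fewer than 35), giving 35 + 35 + 15 + 32 + 5 + 7 + 2 = 131.
One more screw then forces some size to 36, so 131 + 1 = 132.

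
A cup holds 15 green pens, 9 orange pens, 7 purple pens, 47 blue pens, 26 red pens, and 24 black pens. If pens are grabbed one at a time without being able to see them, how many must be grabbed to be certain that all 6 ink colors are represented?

The hardest ink color to obtain is purple: we could draw every other pen first — 128 − 7 = 121 pens — without a single purple one.
The next draw must be purple, so 121 + 1 = 122.

122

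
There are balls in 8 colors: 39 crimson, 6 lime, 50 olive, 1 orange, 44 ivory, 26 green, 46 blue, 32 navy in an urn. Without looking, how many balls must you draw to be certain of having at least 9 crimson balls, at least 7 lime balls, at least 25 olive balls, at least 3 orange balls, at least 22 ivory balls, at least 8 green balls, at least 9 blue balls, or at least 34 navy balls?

108

Each of the 8 colors has its own threshold; avoid all of them simultaneously.
The worst case stops just short of every target: 8 crimson, 6 lime, 24 olive, all 1 orange, 21 ivory, 7 green, 8 blue, all 32 navy — 8 + 6 + 24 + 1 + 21 + 7 + 8 + 32 = 107 balls.
One more ball must push some color to its target, so 107 + 1 = 108.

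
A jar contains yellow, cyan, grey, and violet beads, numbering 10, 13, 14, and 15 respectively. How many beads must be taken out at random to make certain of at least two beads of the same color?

5

Treat the 4 colors as pigeonholes.
The worst case takes 1 bead of each color without reaching 2 of any: 4 × 1 = 4.
The next bead must bring some color to 2, so 4 + 1 = 5.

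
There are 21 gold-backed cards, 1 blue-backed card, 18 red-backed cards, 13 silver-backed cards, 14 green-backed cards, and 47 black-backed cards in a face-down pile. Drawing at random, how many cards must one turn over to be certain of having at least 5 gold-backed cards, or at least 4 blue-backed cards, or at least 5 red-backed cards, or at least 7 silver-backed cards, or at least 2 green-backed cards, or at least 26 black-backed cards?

The worst case stops just short of every target: 4 gold-backed, all 1 blue-backed, 4 red-backed, 6 silver-backed, 1 green-backed, 25 black-backed — 4 + 1 + 4 + 6 + 1 + 25 = 41 cards.
One more card must push some back color to its target, so 41 + 1 = 42.

42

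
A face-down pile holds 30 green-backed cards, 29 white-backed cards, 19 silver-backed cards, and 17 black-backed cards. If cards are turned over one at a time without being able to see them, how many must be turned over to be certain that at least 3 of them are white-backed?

The worst case draws every non-white-backed card first: 30 + 19 + 17 = 66.
The next 3 draws are then forced to be white-backed, giving 66 + 3 = 69.

69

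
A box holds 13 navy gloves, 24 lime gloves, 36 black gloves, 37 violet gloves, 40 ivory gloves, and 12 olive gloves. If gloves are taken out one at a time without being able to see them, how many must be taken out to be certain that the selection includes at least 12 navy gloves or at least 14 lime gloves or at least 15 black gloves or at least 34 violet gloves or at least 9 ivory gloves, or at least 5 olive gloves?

84

Each of the 6 colors has its own threshold; avoid all of them simultaneously.
The worst case stops just short of every target: 11 navy, 13 lime, 14 black, 33 violet, 8 ivory, 4 olive — 11 + 13 + 14 + 33 + 8 + 4 = 83 gloves.
One more glove must push some color to its target, so 83 + 1 = 84.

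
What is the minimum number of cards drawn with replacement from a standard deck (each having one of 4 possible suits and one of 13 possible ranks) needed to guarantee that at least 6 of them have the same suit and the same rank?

261

There are 4 × 13 = 52 (suit, rank) combinations acting as pigeonholes.
With 52 × 5 = 260 cards drawn with replacement from a standard deck we could place exactly 5 in each, with no (suit, rank) pair reaching 6.
One more forces some (suit, rank) pair to hold 6, so 260 + 1 = 261.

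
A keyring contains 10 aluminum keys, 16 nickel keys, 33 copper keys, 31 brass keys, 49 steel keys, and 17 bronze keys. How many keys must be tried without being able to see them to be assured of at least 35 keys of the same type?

In the worst case we take at most 34 of each type, but all 10 aluminum, all 16 nickel, all 33 copper, all 31 brass, and all 17 bronze (fewer than 34), giving 10 + 16 + 33 + 31 + 34 + 17 = 141.
One more key then forces some type to 35, so 141 + 1 = 142.

142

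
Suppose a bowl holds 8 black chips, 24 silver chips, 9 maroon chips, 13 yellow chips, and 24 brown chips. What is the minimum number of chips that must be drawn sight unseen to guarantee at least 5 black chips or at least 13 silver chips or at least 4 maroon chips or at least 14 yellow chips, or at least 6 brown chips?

38

Each of the 5 colors has its own threshold; avoid all of them simultaneously.
The worst case stops just short of every target: 4 black, 12 silver, 3 maroon, 13 yellow, 5 brown — 4 + 12 + 3 + 13 + 5 = 37 chips.
One more chip must push some color to its target, so 37 + 1 = 38.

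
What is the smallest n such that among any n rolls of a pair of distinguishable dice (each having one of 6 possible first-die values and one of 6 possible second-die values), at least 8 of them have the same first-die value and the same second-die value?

253

There are 6 × 6 = 36 (first-die value, second-die value) combinations acting as pigeonholes.
With 36 × 7 = 252 rolls of a pair of distinguishable dice we could place exactly 7 in each, with no (first-die value, second-die value) pair reaching 8.
One more forces some (first-die value, second-die value) pair to hold 8, so 252 + 1 = 253.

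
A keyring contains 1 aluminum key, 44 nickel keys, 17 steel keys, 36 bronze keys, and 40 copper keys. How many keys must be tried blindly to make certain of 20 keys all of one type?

Treat the 5 types as pigeonholes.
In the worst case we take at most 19 of each type, but all 1 aluminum and all 17 steel (fewer than 19), giving 1 + 19 + 17 + 19 + 19 = 75.
One more key then forces some type to 20, so 75 + 1 = 76.

76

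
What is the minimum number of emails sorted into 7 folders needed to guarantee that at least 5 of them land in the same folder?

29

There are 7 folders acting as pigeonholes.
With 7 × 4 = 28 emails we could place exactly 4 in each, with no class reaching 5.
One more forces some class to hold 5, so 28 + 1 = 29.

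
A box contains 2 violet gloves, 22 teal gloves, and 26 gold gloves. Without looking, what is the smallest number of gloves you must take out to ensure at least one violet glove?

49

The worst case draws every non-violet glove first: 22 + 26 = 48.
The next draw is then forced to be violet, giving 48 + 1 = 49.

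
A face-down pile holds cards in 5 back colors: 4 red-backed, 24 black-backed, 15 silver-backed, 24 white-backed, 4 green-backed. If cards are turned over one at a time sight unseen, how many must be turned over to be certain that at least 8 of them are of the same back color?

30

Treat the 5 back colors as pigeonholes.
In the worst case we take at most 7 of each back color, but all 4 red-backed and all 4 green-backed (fewer than 7), giving 4 + 7 + 7 + 7 + 4 = 29.
One more card then forces some back color to 8, so 29 + 1 = 30.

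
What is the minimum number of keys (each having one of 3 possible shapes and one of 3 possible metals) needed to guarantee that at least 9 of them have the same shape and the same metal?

73

There are 3 × 3 = 9 (shape, metal) combinations acting as pigeonholes.
With 9 × 8 = 72 keys we could place exactly 8 in each, with no (shape, metal) pair reaching 9.
One more forces some (shape, metal) pair to hold 9, so 72 + 1 = 73.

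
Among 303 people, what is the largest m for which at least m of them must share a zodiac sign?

The 303 people fall into 12 zodiac signs.
If each of the 12 zodiac signs held at most 25, the total would be at most 12 × 25 = 300 < 303, a contradiction.
So at least one holds ⌈303/12⌉ = 26.

26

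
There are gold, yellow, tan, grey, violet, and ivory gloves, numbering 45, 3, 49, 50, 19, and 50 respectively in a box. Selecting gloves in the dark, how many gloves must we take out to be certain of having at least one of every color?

The hardest color to obtain is yellow: we could draw every other glove first — 216 − 3 = 213 gloves — without a single yellow one.
The next draw must be yellow, so 213 + 1 = 214.

214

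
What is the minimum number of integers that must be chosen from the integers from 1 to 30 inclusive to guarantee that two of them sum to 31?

16

Partition {1, …, 30} into 15 pairs: {1,30}, {2,29}, …, {15,16}.
Choosing 15 integers — say the integers 1 through 15 — takes one from each pair and avoids the property.
Choosing 16 forces two into the same pair by pigeonhole, and those sum to 31. So 16.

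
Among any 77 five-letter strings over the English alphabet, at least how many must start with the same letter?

3

If each of the 26 possible first letters held at most 2, the total would be at most 26 × 2 = 52 < 77, a contradiction.
So at least one holds ⌈77/26⌉ = 3.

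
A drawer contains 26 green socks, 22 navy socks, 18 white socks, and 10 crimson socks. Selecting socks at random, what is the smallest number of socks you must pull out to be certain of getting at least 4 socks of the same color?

13

The worst case takes 3 socks of each color without reaching 4 of any: 4 × 3 = 12.
The next sock must bring some color to 4, so 12 + 1 = 13.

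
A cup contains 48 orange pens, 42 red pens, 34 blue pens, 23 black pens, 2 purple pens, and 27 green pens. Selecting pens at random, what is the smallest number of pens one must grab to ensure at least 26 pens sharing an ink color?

126

Treat the 6 ink colors as pigeonholes.
In the worst case we take at most 25 of each ink color, but all 23 black and all 2 purple (fewer than 25), giving 25 + 25 + 25 + 23 + 2 + 25 = 125.
One more pen then forces some ink color to 26, so 125 + 1 = 126.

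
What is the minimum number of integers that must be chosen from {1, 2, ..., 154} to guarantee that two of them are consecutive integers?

Partition {1, …, 154} into 77 pairs: {1,2}, {3,4}, …, {153,154}.
Choosing 77 integers — say the 77 even numbers 2, 4, …, 154 — takes one from each pair and avoids the property.
Choosing 78 forces two into the same pair by pigeonhole, and those are consecutive. So 78.

78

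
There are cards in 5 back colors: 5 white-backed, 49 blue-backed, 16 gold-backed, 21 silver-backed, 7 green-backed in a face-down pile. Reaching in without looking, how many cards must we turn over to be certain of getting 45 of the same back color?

Treat the 5 back colors as pigeonholes.
In the worst case we take at most 44 of each back color, but all 5 white-backed, all 16 gold-backed, all 21 silver-backed, and all 7 green-backed (fewer than 44), giving 5 + 44 + 16 + 21 + 7 = 93.
One more card then forces some back color to 45, so 93 + 1 = 94.

94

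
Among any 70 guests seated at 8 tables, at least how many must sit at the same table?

If each of the 8 tables held at most 8, the total would be at most 8 × 8 = 64 < 70, a contradiction.
So at least one holds ⌈70/8⌉ = 9.

9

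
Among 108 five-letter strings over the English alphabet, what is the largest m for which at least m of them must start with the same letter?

5

The 108 five-letter strings over the English alphabet fall into 26 possible first letters.
If each of the 26 possible first letters held at most 4, the total would be at most 26 × 4 = 104 < 108, a contradiction.
So at least one holds ⌈108/26⌉ = 5.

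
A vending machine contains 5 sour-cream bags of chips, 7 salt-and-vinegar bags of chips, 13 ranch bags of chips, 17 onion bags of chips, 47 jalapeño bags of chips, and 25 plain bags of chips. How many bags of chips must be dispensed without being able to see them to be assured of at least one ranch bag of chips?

The worst case draws every non-ranch bag of chips first: 5 + 7 + 17 + 47 + 25 = 101.
The next draw is then forced to be ranch, giving 101 + 1 = 102.

102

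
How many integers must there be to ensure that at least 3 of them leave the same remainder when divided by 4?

There are 4 residue classes modulo 4 acting as pigeonholes.
With 4 × 2 = 8 integers we could place exactly 2 in each, with no class reaching 3.
One more forces some class to hold 3, so 8 + 1 = 9.

9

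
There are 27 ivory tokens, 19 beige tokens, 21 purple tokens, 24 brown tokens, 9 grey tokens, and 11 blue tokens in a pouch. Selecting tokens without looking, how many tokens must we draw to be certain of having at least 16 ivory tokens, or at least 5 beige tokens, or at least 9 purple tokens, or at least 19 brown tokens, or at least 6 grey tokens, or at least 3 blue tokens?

53

The worst case stops just short of every target: 15 ivory, 4 beige, 8 purple, 18 brown, 5 grey, 2 blue — 15 + 4 + 8 + 18 + 5 + 2 = 52 tokens.
One more token must push some color to its target, so 52 + 1 = 53.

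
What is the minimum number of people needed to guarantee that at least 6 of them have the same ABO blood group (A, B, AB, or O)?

21

There are 4 ABO blood groups acting as pigeonholes.
With 4 × 5 = 20 people we could place exactly 5 in each, with no class reaching 6.
One more forces some class to hold 6, so 20 + 1 = 21.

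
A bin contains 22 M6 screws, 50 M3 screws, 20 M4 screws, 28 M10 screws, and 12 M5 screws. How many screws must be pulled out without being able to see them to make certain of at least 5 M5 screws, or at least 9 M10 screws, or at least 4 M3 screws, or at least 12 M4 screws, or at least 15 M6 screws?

The worst case stops just short of every target: 14 M6, 3 M3, 11 M4, 8 M10, 4 M5 — 14 + 3 + 11 + 8 + 4 = 40 screws.
One more screw must push some size to its target, so 40 + 1 = 41.

41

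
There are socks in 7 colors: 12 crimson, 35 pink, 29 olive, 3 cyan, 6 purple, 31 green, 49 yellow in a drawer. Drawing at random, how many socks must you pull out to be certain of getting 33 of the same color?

146

In the worst case we take at most 32 of each color, but all 12 crimson, all 29 olive, all 3 cyan, all 6 purple, and all 31 green (fewer than 32), giving 12 + 32 + 29 + 3 + 6 + 31 + 32 = 145.
One more sock then forces some color to 33, so 145 + 1 = 146.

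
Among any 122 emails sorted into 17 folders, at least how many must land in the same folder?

The 122 emails fall into 17 folders.
If each of the 17 folders held at most 7, the total would be at most 17 × 7 = 119 < 122, a contradiction.
So at least one holds ⌈122/17⌉ = 8.

8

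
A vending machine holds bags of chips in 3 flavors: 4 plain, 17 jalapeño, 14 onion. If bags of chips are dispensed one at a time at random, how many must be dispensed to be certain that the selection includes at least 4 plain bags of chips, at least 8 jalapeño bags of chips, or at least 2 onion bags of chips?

The worst case stops just short of every target: 3 plain, 7 jalapeño, 1 onion — 3 + 7 + 1 = 11 bags of chips.
One more bag of chips must push some flavor to its target, so 11 + 1 = 12.

12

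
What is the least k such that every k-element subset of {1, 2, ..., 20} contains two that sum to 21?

Partition {1, …, 20} into 10 pairs: {1,20}, {2,19}, …, {10,11}.
Choosing 10 integers — say the integers 1 through 10 — takes one from each pair and avoids the property.
Choosing 11 forces two into the same pair by pigeonhole, and those sum to 21. So 11.

11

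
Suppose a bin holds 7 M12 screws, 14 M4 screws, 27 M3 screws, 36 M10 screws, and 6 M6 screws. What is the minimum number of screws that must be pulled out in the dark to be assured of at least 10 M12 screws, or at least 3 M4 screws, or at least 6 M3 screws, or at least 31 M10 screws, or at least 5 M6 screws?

The worst case stops just short of every target: all 7 M12, 2 M4, 5 M3, 30 M10, 4 M6 — 7 + 2 + 5 + 30 + 4 = 48 screws.
One more screw must push some size to its target, so 48 + 1 = 49.

49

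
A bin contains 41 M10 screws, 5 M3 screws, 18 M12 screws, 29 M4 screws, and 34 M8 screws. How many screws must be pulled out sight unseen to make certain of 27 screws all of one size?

102

Treat the 5 sizes as pigeonholes.
In the worst case we take at most 26 of each size, but all 5 M3 and all 18 M12 (fewer than 26), giving 26 + 5 + 18 + 26 + 26 = 101.
One more screw then forces some size to 27, so 101 + 1 = 102.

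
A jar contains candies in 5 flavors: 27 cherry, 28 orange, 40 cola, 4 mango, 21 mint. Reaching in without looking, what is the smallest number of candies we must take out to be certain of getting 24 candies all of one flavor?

95

Treat the 5 flavors as pigeonholes.
In the worst case we take at most 23 of each flavor, but all 4 mango and all 21 mint (fewer than 23), giving 23 + 23 + 23 + 4 + 21 = 94.
One more candy then forces some flavor to 24, so 94 + 1 = 95.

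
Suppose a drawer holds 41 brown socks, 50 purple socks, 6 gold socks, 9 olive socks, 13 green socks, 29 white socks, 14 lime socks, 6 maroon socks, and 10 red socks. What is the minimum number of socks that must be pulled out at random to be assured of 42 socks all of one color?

In the worst case we take at most 41 of each color, but all 6 gold, all 9 olive, all 13 green, all 29 white, all 14 lime, all 6 maroon, and all 10 red (fewer than 41), giving 41 + 41 + 6 + 9 + 13 + 29 + 14 + 6 + 10 = 169.
One more sock then forces some color to 42, so 169 + 1 = 170.

170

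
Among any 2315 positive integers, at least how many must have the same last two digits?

There are 100 possible two-digit endings, which serve as the pigeonholes.
If each of the 100 possible two-digit endings held at most 23, the total would be at most 100 × 23 = 2300 < 2315, a contradiction.
So at least one holds ⌈2315/100⌉ = 24.

24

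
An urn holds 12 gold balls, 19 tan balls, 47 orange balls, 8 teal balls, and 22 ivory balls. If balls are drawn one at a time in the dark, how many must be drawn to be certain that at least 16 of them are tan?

The worst case draws every non-tan ball first: 12 + 47 + 8 + 22 = 89.
The next 16 draws are then forced to be tan, giving 89 + 16 = 105.

105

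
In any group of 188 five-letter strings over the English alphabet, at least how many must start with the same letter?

8

There are 26 possible first letters, which serve as the pigeonholes.
If each of the 26 possible first letters held at most 7, the total would be at most 26 × 7 = 182 < 188, a contradiction.
So at least one holds ⌈188/26⌉ = 8.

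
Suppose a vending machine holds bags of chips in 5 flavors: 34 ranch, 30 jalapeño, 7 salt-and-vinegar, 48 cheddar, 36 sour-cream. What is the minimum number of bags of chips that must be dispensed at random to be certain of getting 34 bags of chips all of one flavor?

In the worst case we take at most 33 of each flavor, but all 30 jalapeño and all 7 salt-and-vinegar (fewer than 33), giving 33 + 30 + 7 + 33 + 33 = 136.
One more bag of chips then forces some flavor to 34, so 136 + 1 = 137.

137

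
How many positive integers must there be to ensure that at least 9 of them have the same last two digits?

801

There are 100 possible two-digit endings acting as pigeonholes.
With 100 × 8 = 800 positive integers we could place exactly 8 in each, with no class reaching 9.
One more forces some class to hold 9, so 800 + 1 = 801.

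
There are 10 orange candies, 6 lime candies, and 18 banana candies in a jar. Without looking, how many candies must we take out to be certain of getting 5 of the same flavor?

13

Treat the 3 flavors as pigeonholes.
The worst case takes 4 candies of each flavor without reaching 5 of any: 3 × 4 = 12.
The next candy must bring some flavor to 5, so 12 + 1 = 13.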